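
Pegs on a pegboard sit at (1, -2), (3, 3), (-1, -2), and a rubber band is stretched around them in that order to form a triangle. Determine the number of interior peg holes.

4

Using the shoelace formula, 2A = |[1·3 − 3·(-2)] + [3·(-2) − (-1)·3] + [(-1)·(-2) − 1·(-2)]| = 10, so the area is 5.
Along each edge there are gcd(|Δx|,|Δy|)+1 lattice points, so counting each shared vertex once the boundary has gcd(2,5) + gcd(4,5) + gcd(2,0) = 1+1+2 = 4.
By Pick's theorem A = I + B/2 − 1, so I = 5 − 4/2 + 1 = 4.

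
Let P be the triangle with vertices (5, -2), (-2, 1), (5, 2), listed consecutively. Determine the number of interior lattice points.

The shoelace formula gives twice the area as |(5·1 − (-2)·(-2)) + ((-2)·2 − 5·1) + (5·(-2) − 5·2)| = 28, so the area is 14.
Summing gcd(|Δx|,|Δy|) over the edges gives the boundary count: gcd(7,3) + gcd(7,1) + gcd(0,4) = 1+1+4 = 6.
By Pick's theorem A = I + B/2 − 1, so I = 14 − 6/2 + 1 = 12.

12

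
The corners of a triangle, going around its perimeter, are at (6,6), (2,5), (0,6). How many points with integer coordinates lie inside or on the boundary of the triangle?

8

By the shoelace formula, twice the signed area is |(6·5 − 2·6) + (2·6 − 0·5) + (0·6 − 6·6)| = 6, so the area is 3.
Along each edge there are gcd(|Δx|,|Δy|)+1 lattice points, so counting each shared vertex once the boundary has gcd(4,1) + gcd(2,1) + gcd(6,0) = 1+1+6 = 8.
Pick's theorem gives I = A − B/2 + 1 = 3 − 8/2 + 1 = 0, so the closed region contains I + B = 0 + 8 = 8 lattice points.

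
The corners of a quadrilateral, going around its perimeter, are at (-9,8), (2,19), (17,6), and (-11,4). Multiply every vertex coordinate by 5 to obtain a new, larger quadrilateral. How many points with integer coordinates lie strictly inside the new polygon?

Using the shoelace formula, 2A = |[(-9)·19 − 2·8] + [2·6 − 17·19] + [17·4 − (-11)·6] + [(-11)·8 − (-9)·4]| = 416, so the area is 208.
Summing gcd(|Δx|,|Δy|) over the edges gives the boundary count: gcd(11,11) + gcd(15,13) + gcd(28,2) + gcd(2,4) = 11+1+2+2 = 16.
Scaling by 5 multiplies the area by 5² = 25 (so the new area is 5200) and multiplies the boundary lattice-point count by 5, giving 80.
By Pick's theorem, the interior count of the dilated polygon is 5200 − 80/2 + 1 = 5161.

5161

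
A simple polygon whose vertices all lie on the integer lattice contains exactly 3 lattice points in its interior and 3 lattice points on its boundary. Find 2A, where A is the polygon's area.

7

By Pick's theorem, A = I + B/2 − 1 = 3 + 3/2 − 1 = 7/2.
Hence 2A = 7.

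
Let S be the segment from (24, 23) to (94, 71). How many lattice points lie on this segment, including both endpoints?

3

The number of lattice points on a segment between lattice points is gcd(|Δx|,|Δy|) + 1 = gcd(70,48) + 1 = 2 + 1 = 3.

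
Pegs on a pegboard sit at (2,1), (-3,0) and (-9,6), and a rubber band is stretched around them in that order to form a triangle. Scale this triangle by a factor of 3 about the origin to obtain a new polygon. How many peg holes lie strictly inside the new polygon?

151

The shoelace formula gives twice the area as |(2·0 − (-3)·1) + ((-3)·6 − (-9)·0) + ((-9)·1 − 2·6)| = 36, so the area is 18.
Summing gcd(|Δx|,|Δy|) over the edges gives the boundary count: gcd(5,1) + gcd(6,6) + gcd(11,5) = 1+6+1 = 8.
Scaling by 3 multiplies the area by 3² = 9 (so the new area is 162) and multiplies the boundary lattice-point count by 3, giving 24.
By Pick's theorem, the interior count of the dilated polygon is 162 − 24/2 + 1 = 151.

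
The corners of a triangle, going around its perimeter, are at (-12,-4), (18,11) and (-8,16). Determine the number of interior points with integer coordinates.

261

By the shoelace formula, twice the signed area is |[(-12)·11 − 18·(-4)] + [18·16 − (-8)·11] + [(-8)·(-4) − (-12)·16]| = 540, so the area is 270.
Summing gcd(|Δx|,|Δy|) over the edges gives the boundary count: gcd(30,15) + gcd(26,5) + gcd(4,20) = 15+1+4 = 20.
By Pick's theorem A = I + B/2 − 1, so I = 270 − 20/2 + 1 = 261.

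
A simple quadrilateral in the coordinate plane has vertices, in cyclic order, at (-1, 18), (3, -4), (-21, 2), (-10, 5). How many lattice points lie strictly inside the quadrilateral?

190

The shoelace formula gives twice the area as |[(-1)·(-4) − 3·18] + [3·2 − (-21)·(-4)] + [(-21)·5 − (-10)·2] + [(-10)·18 − (-1)·5]| = 388, so the area is 194.
Along each edge there are gcd(|Δx|,|Δy|)+1 lattice points, so counting each shared vertex once the boundary has gcd(4,22) + gcd(24,6) + gcd(11,3) + gcd(9,13) = 2+6+1+1 = 10.
By Pick's theorem A = I + B/2 − 1, so I = 194 − 10/2 + 1 = 190.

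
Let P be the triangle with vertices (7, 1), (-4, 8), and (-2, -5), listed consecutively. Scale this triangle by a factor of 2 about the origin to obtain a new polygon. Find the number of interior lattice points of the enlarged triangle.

254

The shoelace formula gives twice the area as |[7·8 − (-4)·1] + [(-4)·(-5) − (-2)·8] + [(-2)·1 − 7·(-5)]| = 129, so the area is 129/2.
Along each edge there are gcd(|Δx|,|Δy|)+1 lattice points, so counting each shared vertex once the boundary has gcd(11,7) + gcd(2,13) + gcd(9,6) = 1+1+3 = 5.
Scaling by 2 multiplies the area by 2² = 4 (so the new area is 258) and multiplies the boundary lattice-point count by 2, giving 10.
By Pick's theorem, the interior count of the dilated polygon is 258 − 10/2 + 1 = 254.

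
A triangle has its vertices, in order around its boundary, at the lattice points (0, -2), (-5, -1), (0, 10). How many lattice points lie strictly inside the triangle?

24

The shoelace formula gives twice the area as |(0·(-1) − (-5)·(-2)) + ((-5)·10 − 0·(-1)) + (0·(-2) − 0·10)| = 60, so the area is 30.
Along each edge there are gcd(|Δx|,|Δy|)+1 lattice points, so counting each shared vertex once the boundary has gcd(5,1) + gcd(5,11) + gcd(0,12) = 1+1+12 = 14.
By Pick's theorem A = I + B/2 − 1, so I = 30 − 14/2 + 1 = 24.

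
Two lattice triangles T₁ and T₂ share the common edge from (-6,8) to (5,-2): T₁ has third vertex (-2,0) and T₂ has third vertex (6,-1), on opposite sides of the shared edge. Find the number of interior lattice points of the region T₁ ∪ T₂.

31

The union is the simple quadrilateral with vertices (-6,8), (-2,0), (5,-2), (6,-1) in order.
By the shoelace formula, twice the signed area is |((-6)·0 − (-2)·8) + ((-2)·(-2) − 5·0) + (5·(-1) − 6·(-2)) + (6·8 − (-6)·(-1))| = 69, so the area is 34.5.
Along each edge there are gcd(|Δx|,|Δy|)+1 lattice points, so counting each shared vertex once the boundary has gcd(4,8) + gcd(7,2) + gcd(1,1) + gcd(12,9) = 4+1+1+3 = 9.
By Pick's theorem I = A − B/2 + 1 = 34.5 − 9/2 + 1 = 31.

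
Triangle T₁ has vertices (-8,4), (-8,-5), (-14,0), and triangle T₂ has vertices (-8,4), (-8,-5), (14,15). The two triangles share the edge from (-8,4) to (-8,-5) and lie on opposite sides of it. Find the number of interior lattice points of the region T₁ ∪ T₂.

The union is the simple quadrilateral with vertices (-8,4), (-14,0), (-8,-5), (14,15) in order.
The shoelace formula gives twice the area as |((-8)·0 − (-14)·4) + ((-14)·(-5) − (-8)·0) + ((-8)·15 − 14·(-5)) + (14·4 − (-8)·15)| = 252, so the area is 126.
Along each edge there are gcd(|Δx|,|Δy|)+1 lattice points, so counting each shared vertex once the boundary has gcd(6,4) + gcd(6,5) + gcd(22,20) + gcd(22,11) = 2+1+2+11 = 16.
By Pick's theorem I = A − B/2 + 1 = 126 − 16/2 + 1 = 119.

119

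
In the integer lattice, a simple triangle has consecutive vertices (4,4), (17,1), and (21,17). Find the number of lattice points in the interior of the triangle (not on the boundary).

108

The shoelace formula gives twice the area as |(4·1 − 17·4) + (17·17 − 21·1) + (21·4 − 4·17)| = 220, so the area is 110.
Summing gcd(|Δx|,|Δy|) over the edges gives the boundary count: gcd(13,3) + gcd(4,16) + gcd(17,13) = 1+4+1 = 6.
Pick's theorem gives I = A − B/2 + 1 = 110 − 6/2 + 1 = 108.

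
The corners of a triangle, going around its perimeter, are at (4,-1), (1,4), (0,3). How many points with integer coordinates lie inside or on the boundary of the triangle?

8

The shoelace formula gives twice the area as |(4·4 − 1·(-1)) + (1·3 − 0·4) + (0·(-1) − 4·3)| = 8, so the area is 4.
Along each edge there are gcd(|Δx|,|Δy|)+1 lattice points, so counting each shared vertex once the boundary has gcd(3,5) + gcd(1,1) + gcd(4,4) = 1+1+4 = 6.
Pick's theorem gives I = A − B/2 + 1 = 4 − 6/2 + 1 = 2, so the closed region contains I + B = 2 + 6 = 8 lattice points.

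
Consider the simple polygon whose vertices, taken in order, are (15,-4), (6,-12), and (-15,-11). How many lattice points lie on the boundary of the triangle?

The number of boundary lattice points is Σ gcd(|Δx|,|Δy|) = gcd(9,8) + gcd(21,1) + gcd(30,7) = 1+1+1 = 3.

3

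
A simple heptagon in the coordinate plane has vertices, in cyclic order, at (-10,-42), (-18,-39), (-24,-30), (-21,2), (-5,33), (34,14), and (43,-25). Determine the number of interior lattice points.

3407

By the shoelace formula, twice the signed area is |((-10)·(-39) − (-18)·(-42)) + ((-18)·(-30) − (-24)·(-39)) + ((-24)·2 − (-21)·(-30)) + ((-21)·33 − (-5)·2) + ((-5)·14 − 34·33) + (34·(-25) − 43·14) + (43·(-42) − (-10)·(-25))| = 6823, so the area is 3411.5.
The number of boundary lattice points is Σ gcd(|Δx|,|Δy|) = gcd(8,3) + gcd(6,9) + gcd(3,32) + gcd(16,31) + gcd(39,19) + gcd(9,39) + gcd(53,17) = 1+3+1+1+1+3+1 = 11.
By Pick's theorem A = I + B/2 − 1, so I = 3411.5 − 11/2 + 1 = 3407.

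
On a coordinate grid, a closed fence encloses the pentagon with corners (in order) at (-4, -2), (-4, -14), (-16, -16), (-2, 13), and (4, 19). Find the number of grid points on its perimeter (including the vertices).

22

Summing gcd(|Δx|,|Δy|) over the edges gives the boundary count: gcd(0,12) + gcd(12,2) + gcd(14,29) + gcd(6,6) + gcd(8,21) = 12+2+1+6+1 = 22.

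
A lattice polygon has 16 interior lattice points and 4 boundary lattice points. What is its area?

Pick's theorem states A = I + B/2 − 1, so A = 16 + 4/2 − 1 = 17.

17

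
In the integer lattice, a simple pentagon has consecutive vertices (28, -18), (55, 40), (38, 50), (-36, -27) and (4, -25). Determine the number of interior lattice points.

The shoelace formula gives twice the area as |[28·40 − 55·(-18)] + [55·50 − 38·40] + [38·(-27) − (-36)·50] + [(-36)·(-25) − 4·(-27)] + [4·(-18) − 28·(-25)]| = 5750, so the area is 2875.
Along each edge there are gcd(|Δx|,|Δy|)+1 lattice points, so counting each shared vertex once the boundary has gcd(27,58) + gcd(17,10) + gcd(74,77) + gcd(40,2) + gcd(24,7) = 1+1+1+2+1 = 6.
Pick's theorem gives I = A − B/2 + 1 = 2875 − 6/2 + 1 = 2873.

2873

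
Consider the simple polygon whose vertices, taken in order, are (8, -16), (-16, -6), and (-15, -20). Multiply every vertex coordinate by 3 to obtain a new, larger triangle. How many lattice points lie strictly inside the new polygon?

1462

Using the shoelace formula, 2A = |(8·(-6) − (-16)·(-16)) + ((-16)·(-20) − (-15)·(-6)) + ((-15)·(-16) − 8·(-20))| = 326, so the area is 163.
Along each edge there are gcd(|Δx|,|Δy|)+1 lattice points, so counting each shared vertex once the boundary has gcd(24,10) + gcd(1,14) + gcd(23,4) = 2+1+1 = 4.
Scaling by 3 multiplies the area by 3² = 9 (so the new area is 1467) and multiplies the boundary lattice-point count by 3, giving 12.
By Pick's theorem, the interior count of the dilated polygon is 1467 − 12/2 + 1 = 1462.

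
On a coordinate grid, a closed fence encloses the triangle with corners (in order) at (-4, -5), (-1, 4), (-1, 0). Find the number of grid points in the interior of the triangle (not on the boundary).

3

The shoelace formula gives twice the area as |[(-4)·4 − (-1)·(-5)] + [(-1)·0 − (-1)·4] + [(-1)·(-5) − (-4)·0]| = 12, so the area is 6.
The number of boundary lattice points is Σ gcd(|Δx|,|Δy|) = gcd(3,9) + gcd(0,4) + gcd(3,5) = 3+4+1 = 8.
Pick's theorem gives I = A − B/2 + 1 = 6 − 8/2 + 1 = 3.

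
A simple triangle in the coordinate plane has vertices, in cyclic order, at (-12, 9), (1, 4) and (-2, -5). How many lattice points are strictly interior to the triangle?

By the shoelace formula, twice the signed area is |((-12)·4 − 1·9) + (1·(-5) − (-2)·4) + ((-2)·9 − (-12)·(-5))| = 132, so the area is 66.
Along each edge there are gcd(|Δx|,|Δy|)+1 lattice points, so counting each shared vertex once the boundary has gcd(13,5) + gcd(3,9) + gcd(10,14) = 1+3+2 = 6.
By Pick's theorem A = I + B/2 − 1, so I = 66 − 6/2 + 1 = 64.

64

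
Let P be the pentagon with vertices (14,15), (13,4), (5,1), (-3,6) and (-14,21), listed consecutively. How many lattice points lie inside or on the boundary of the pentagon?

The shoelace formula gives twice the area as |(14·4 − 13·15) + (13·1 − 5·4) + (5·6 − (-3)·1) + ((-3)·21 − (-14)·6) + ((-14)·15 − 14·21)| = 596, so the area is 298.
Summing gcd(|Δx|,|Δy|) over the edges gives the boundary count: gcd(1,11) + gcd(8,3) + gcd(8,5) + gcd(11,15) + gcd(28,6) = 1+1+1+1+2 = 6.
Pick's theorem gives I = A − B/2 + 1 = 298 − 6/2 + 1 = 296, so the closed region contains I + B = 296 + 6 = 302 lattice points.

302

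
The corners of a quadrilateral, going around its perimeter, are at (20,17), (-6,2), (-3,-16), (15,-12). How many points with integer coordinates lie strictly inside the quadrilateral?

By the shoelace formula, twice the signed area is |[20·2 − (-6)·17] + [(-6)·(-16) − (-3)·2] + [(-3)·(-12) − 15·(-16)] + [15·17 − 20·(-12)]| = 1015, so the area is 1015/2.
Summing gcd(|Δx|,|Δy|) over the edges gives the boundary count: gcd(26,15) + gcd(3,18) + gcd(18,4) + gcd(5,29) = 1+3+2+1 = 7.
By Pick's theorem A = I + B/2 − 1, so I = 1015/2 − 7/2 + 1 = 505.

505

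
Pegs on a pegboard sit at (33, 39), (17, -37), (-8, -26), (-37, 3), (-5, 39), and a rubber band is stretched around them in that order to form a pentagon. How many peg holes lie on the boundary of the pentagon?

Summing gcd(|Δx|,|Δy|) over the edges gives the boundary count: gcd(16,76) + gcd(25,11) + gcd(29,29) + gcd(32,36) + gcd(38,0) = 4+1+29+4+38 = 76.

76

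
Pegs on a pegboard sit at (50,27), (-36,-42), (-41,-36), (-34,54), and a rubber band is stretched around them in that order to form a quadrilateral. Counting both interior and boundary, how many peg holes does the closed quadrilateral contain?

4309

The shoelace formula gives twice the area as |[50·(-42) − (-36)·27] + [(-36)·(-36) − (-41)·(-42)] + [(-41)·54 − (-34)·(-36)] + [(-34)·27 − 50·54]| = 8610, so the area is 4305.
Along each edge there are gcd(|Δx|,|Δy|)+1 lattice points, so counting each shared vertex once the boundary has gcd(86,69) + gcd(5,6) + gcd(7,90) + gcd(84,27) = 1+1+1+3 = 6.
Pick's theorem gives I = A − B/2 + 1 = 4305 − 6/2 + 1 = 4303, so the closed region contains I + B = 4303 + 6 = 4309 lattice points.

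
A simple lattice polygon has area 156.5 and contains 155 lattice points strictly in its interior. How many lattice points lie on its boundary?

5

Pick's theorem gives A = I + B/2 − 1, so B = 2(A − I + 1) = 2(156.5 − 155 + 1) = 5.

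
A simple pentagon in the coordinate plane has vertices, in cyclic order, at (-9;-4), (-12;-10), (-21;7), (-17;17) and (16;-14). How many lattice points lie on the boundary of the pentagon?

12

The number of boundary lattice points is Σ gcd(|Δx|,|Δy|) = gcd(3,6) + gcd(9,17) + gcd(4,10) + gcd(33,31) + gcd(25,10) = 3+1+2+1+5 = 12.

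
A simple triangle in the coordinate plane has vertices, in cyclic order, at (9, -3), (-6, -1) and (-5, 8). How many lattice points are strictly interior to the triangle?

Using the shoelace formula, 2A = |[9·(-1) − (-6)·(-3)] + [(-6)·8 − (-5)·(-1)] + [(-5)·(-3) − 9·8]| = 137, so the area is 68.5.
Along each edge there are gcd(|Δx|,|Δy|)+1 lattice points, so counting each shared vertex once the boundary has gcd(15,2) + gcd(1,9) + gcd(14,11) = 1+1+1 = 3.
By Pick's theorem A = I + B/2 − 1, so I = 68.5 − 3/2 + 1 = 68.

68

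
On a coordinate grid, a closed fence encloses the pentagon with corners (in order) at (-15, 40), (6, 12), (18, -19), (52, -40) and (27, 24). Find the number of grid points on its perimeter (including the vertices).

12

The number of boundary lattice points is Σ gcd(|Δx|,|Δy|) = gcd(21,28) + gcd(12,31) + gcd(34,21) + gcd(25,64) + gcd(42,16) = 7+1+1+1+2 = 12.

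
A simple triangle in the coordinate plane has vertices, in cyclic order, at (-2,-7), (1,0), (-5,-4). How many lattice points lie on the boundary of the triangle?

Along each edge there are gcd(|Δx|,|Δy|)+1 lattice points, so counting each shared vertex once the boundary has gcd(3,7) + gcd(6,4) + gcd(3,3) = 1+2+3 = 6.

6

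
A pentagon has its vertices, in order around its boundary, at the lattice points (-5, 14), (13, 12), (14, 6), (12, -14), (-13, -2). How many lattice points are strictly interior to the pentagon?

Using the shoelace formula, 2A = |[(-5)·12 − 13·14] + [13·6 − 14·12] + [14·(-14) − 12·6] + [12·(-2) − (-13)·(-14)] + [(-13)·14 − (-5)·(-2)]| = 998, so the area is 499.
Along each edge there are gcd(|Δx|,|Δy|)+1 lattice points, so counting each shared vertex once the boundary has gcd(18,2) + gcd(1,6) + gcd(2,20) + gcd(25,12) + gcd(8,16) = 2+1+2+1+8 = 14.
By Pick's theorem A = I + B/2 − 1, so I = 499 − 14/2 + 1 = 493.

493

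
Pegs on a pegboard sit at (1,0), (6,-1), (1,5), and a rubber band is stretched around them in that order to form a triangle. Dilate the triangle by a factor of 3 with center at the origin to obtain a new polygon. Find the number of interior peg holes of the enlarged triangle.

The shoelace formula gives twice the area as |(1·(-1) − 6·0) + (6·5 − 1·(-1)) + (1·0 − 1·5)| = 25, so the area is 12.5.
Along each edge there are gcd(|Δx|,|Δy|)+1 lattice points, so counting each shared vertex once the boundary has gcd(5,1) + gcd(5,6) + gcd(0,5) = 1+1+5 = 7.
Scaling by 3 multiplies the area by 3² = 9 (so the new area is 225/2) and multiplies the boundary lattice-point count by 3, giving 21.
By Pick's theorem, the interior count of the dilated polygon is 225/2 − 21/2 + 1 = 103.

103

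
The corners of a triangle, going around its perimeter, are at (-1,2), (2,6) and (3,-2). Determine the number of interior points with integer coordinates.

12

Using the shoelace formula, 2A = |[(-1)·6 − 2·2] + [2·(-2) − 3·6] + [3·2 − (-1)·(-2)]| = 28, so the area is 14.
The number of boundary lattice points is Σ gcd(|Δx|,|Δy|) = gcd(3,4) + gcd(1,8) + gcd(4,4) = 1+1+4 = 6.
Pick's theorem gives I = A − B/2 + 1 = 14 − 6/2 + 1 = 12.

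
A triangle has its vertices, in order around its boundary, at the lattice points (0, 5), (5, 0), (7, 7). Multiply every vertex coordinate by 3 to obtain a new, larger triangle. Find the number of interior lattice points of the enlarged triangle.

193

The shoelace formula gives twice the area as |[0·0 − 5·5] + [5·7 − 7·0] + [7·5 − 0·7]| = 45, so the area is 45/2.
Summing gcd(|Δx|,|Δy|) over the edges gives the boundary count: gcd(5,5) + gcd(2,7) + gcd(7,2) = 5+1+1 = 7.
Scaling by 3 multiplies the area by 3² = 9 (so the new area is 202.5) and multiplies the boundary lattice-point count by 3, giving 21.
By Pick's theorem, the interior count of the dilated polygon is 202.5 − 21/2 + 1 = 193.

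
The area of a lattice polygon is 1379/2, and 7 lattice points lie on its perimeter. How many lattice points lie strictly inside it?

687

From Pick's theorem, I = A − B/2 + 1 = 1379/2 − 7/2 + 1 = 687.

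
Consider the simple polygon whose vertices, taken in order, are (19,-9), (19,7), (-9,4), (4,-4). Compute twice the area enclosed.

Using the shoelace formula, 2A = |(19·7 − 19·(-9)) + (19·4 − (-9)·7) + ((-9)·(-4) − 4·4) + (4·(-9) − 19·(-4))| = 503, so the area is 503/2.

503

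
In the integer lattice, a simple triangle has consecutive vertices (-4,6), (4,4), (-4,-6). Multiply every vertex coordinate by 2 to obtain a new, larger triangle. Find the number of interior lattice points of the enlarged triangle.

The shoelace formula gives twice the area as |[(-4)·4 − 4·6] + [4·(-6) − (-4)·4] + [(-4)·6 − (-4)·(-6)]| = 96, so the area is 48.
Along each edge there are gcd(|Δx|,|Δy|)+1 lattice points, so counting each shared vertex once the boundary has gcd(8,2) + gcd(8,10) + gcd(0,12) = 2+2+12 = 16.
Scaling by 2 multiplies the area by 2² = 4 (so the new area is 192) and multiplies the boundary lattice-point count by 2, giving 32.
By Pick's theorem, the interior count of the dilated polygon is 192 − 32/2 + 1 = 177.

177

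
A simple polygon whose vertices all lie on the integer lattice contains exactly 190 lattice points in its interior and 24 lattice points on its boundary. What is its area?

201

By Pick's theorem, A = I + B/2 − 1 = 190 + 24/2 − 1 = 201.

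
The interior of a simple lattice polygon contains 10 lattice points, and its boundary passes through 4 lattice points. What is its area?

11

By Pick's theorem, A = I + B/2 − 1 = 10 + 4/2 − 1 = 11.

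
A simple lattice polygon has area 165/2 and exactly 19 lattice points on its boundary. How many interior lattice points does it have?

74

Pick's theorem A = I + B/2 − 1 rearranges to I = A − B/2 + 1 = 165/2 − 19/2 + 1 = 74.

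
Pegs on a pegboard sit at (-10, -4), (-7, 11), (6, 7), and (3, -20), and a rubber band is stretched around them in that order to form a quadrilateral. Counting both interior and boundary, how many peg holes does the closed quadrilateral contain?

308

By the shoelace formula, twice the signed area is |((-10)·11 − (-7)·(-4)) + ((-7)·7 − 6·11) + (6·(-20) − 3·7) + (3·(-4) − (-10)·(-20))| = 606, so the area is 303.
Summing gcd(|Δx|,|Δy|) over the edges gives the boundary count: gcd(3,15) + gcd(13,4) + gcd(3,27) + gcd(13,16) = 3+1+3+1 = 8.
Pick's theorem gives I = A − B/2 + 1 = 303 − 8/2 + 1 = 300, so the closed region contains I + B = 300 + 8 = 308 lattice points.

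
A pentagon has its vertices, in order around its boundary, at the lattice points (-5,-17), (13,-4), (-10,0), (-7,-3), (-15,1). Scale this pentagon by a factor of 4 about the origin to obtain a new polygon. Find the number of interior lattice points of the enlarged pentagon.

The shoelace formula gives twice the area as |((-5)·(-4) − 13·(-17)) + (13·0 − (-10)·(-4)) + ((-10)·(-3) − (-7)·0) + ((-7)·1 − (-15)·(-3)) + ((-15)·(-17) − (-5)·1)| = 439, so the area is 219.5.
The number of boundary lattice points is Σ gcd(|Δx|,|Δy|) = gcd(18,13) + gcd(23,4) + gcd(3,3) + gcd(8,4) + gcd(10,18) = 1+1+3+4+2 = 11.
Scaling by 4 multiplies the area by 4² = 16 (so the new area is 3512) and multiplies the boundary lattice-point count by 4, giving 44.
By Pick's theorem, the interior count of the dilated polygon is 3512 − 44/2 + 1 = 3491.

3491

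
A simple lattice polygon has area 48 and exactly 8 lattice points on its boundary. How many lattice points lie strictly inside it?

45

From Pick's theorem, I = A − B/2 + 1 = 48 − 8/2 + 1 = 45.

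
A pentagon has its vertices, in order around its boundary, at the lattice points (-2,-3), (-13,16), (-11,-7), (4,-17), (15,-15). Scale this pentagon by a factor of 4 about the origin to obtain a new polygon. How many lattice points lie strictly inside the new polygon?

4231

Using the shoelace formula, 2A = |[(-2)·16 − (-13)·(-3)] + [(-13)·(-7) − (-11)·16] + [(-11)·(-17) − 4·(-7)] + [4·(-15) − 15·(-17)] + [15·(-3) − (-2)·(-15)]| = 531, so the area is 531/2.
Along each edge there are gcd(|Δx|,|Δy|)+1 lattice points, so counting each shared vertex once the boundary has gcd(11,19) + gcd(2,23) + gcd(15,10) + gcd(11,2) + gcd(17,12) = 1+1+5+1+1 = 9.
Scaling by 4 multiplies the area by 4² = 16 (so the new area is 4248) and multiplies the boundary lattice-point count by 4, giving 36.
By Pick's theorem, the interior count of the dilated polygon is 4248 − 36/2 + 1 = 4231.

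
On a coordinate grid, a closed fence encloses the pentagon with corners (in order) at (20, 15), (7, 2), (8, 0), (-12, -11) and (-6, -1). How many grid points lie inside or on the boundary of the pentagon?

157

By the shoelace formula, twice the signed area is |[20·2 − 7·15] + [7·0 − 8·2] + [8·(-11) − (-12)·0] + [(-12)·(-1) − (-6)·(-11)] + [(-6)·15 − 20·(-1)]| = 293, so the area is 146.5.
Along each edge there are gcd(|Δx|,|Δy|)+1 lattice points, so counting each shared vertex once the boundary has gcd(13,13) + gcd(1,2) + gcd(20,11) + gcd(6,10) + gcd(26,16) = 13+1+1+2+2 = 19.
Pick's theorem gives I = A − B/2 + 1 = 146.5 − 19/2 + 1 = 138, so the closed region contains I + B = 138 + 19 = 157 lattice points.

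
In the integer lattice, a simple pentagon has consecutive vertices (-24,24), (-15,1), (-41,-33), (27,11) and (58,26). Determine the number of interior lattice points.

1692

By the shoelace formula, twice the signed area is |((-24)·1 − (-15)·24) + ((-15)·(-33) − (-41)·1) + ((-41)·11 − 27·(-33)) + (27·26 − 58·11) + (58·24 − (-24)·26)| = 3392, so the area is 1696.
Along each edge there are gcd(|Δx|,|Δy|)+1 lattice points, so counting each shared vertex once the boundary has gcd(9,23) + gcd(26,34) + gcd(68,44) + gcd(31,15) + gcd(82,2) = 1+2+4+1+2 = 10.
Pick's theorem gives I = A − B/2 + 1 = 1696 − 10/2 + 1 = 1692.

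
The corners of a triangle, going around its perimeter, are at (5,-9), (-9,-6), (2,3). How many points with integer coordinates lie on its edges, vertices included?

Along each edge there are gcd(|Δx|,|Δy|)+1 lattice points, so counting each shared vertex once the boundary has gcd(14,3) + gcd(11,9) + gcd(3,12) = 1+1+3 = 5.

5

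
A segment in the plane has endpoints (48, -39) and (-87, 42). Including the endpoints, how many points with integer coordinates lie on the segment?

The number of lattice points on a segment between lattice points is gcd(|Δx|,|Δy|) + 1 = gcd(135,81) + 1 = 27 + 1 = 28.

28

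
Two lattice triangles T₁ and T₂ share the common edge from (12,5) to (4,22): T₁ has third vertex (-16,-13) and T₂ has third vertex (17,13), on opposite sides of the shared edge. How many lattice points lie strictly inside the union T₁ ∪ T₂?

The union is the simple quadrilateral with vertices (12,5), (-16,-13), (4,22), (17,13) in order.
Using the shoelace formula, 2A = |[12·(-13) − (-16)·5] + [(-16)·22 − 4·(-13)] + [4·13 − 17·22] + [17·5 − 12·13]| = 769, so the area is 769/2.
The number of boundary lattice points is Σ gcd(|Δx|,|Δy|) = gcd(28,18) + gcd(20,35) + gcd(13,9) + gcd(5,8) = 2+5+1+1 = 9.
By Pick's theorem I = A − B/2 + 1 = 769/2 − 9/2 + 1 = 381.

381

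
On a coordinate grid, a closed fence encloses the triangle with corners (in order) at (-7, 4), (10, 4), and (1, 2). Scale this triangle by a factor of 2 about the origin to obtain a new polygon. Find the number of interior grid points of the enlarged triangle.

The shoelace formula gives twice the area as |((-7)·4 − 10·4) + (10·2 − 1·4) + (1·4 − (-7)·2)| = 34, so the area is 17.
Summing gcd(|Δx|,|Δy|) over the edges gives the boundary count: gcd(17,0) + gcd(9,2) + gcd(8,2) = 17+1+2 = 20.
Scaling by 2 multiplies the area by 2² = 4 (so the new area is 68) and multiplies the boundary lattice-point count by 2, giving 40.
By Pick's theorem, the interior count of the dilated polygon is 68 − 40/2 + 1 = 49.

49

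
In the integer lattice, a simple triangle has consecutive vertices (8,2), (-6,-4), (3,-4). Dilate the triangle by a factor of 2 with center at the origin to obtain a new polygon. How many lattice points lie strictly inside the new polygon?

The shoelace formula gives twice the area as |[8·(-4) − (-6)·2] + [(-6)·(-4) − 3·(-4)] + [3·2 − 8·(-4)]| = 54, so the area is 27.
Summing gcd(|Δx|,|Δy|) over the edges gives the boundary count: gcd(14,6) + gcd(9,0) + gcd(5,6) = 2+9+1 = 12.
Scaling by 2 multiplies the area by 2² = 4 (so the new area is 108) and multiplies the boundary lattice-point count by 2, giving 24.
By Pick's theorem, the interior count of the dilated polygon is 108 − 24/2 + 1 = 97.

97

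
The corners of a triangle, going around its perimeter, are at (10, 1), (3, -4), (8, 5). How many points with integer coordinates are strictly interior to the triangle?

The shoelace formula gives twice the area as |[10·(-4) − 3·1] + [3·5 − 8·(-4)] + [8·1 − 10·5]| = 38, so the area is 19.
Summing gcd(|Δx|,|Δy|) over the edges gives the boundary count: gcd(7,5) + gcd(5,9) + gcd(2,4) = 1+1+2 = 4.
Pick's theorem gives I = A − B/2 + 1 = 19 − 4/2 + 1 = 18.

18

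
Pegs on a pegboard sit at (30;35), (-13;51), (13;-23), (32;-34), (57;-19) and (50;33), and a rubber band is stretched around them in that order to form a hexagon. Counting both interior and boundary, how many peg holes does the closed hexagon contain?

By the shoelace formula, twice the signed area is |(30·51 − (-13)·35) + ((-13)·(-23) − 13·51) + (13·(-34) − 32·(-23)) + (32·(-19) − 57·(-34)) + (57·33 − 50·(-19)) + (50·35 − 30·33)| = 6836, so the area is 3418.
Along each edge there are gcd(|Δx|,|Δy|)+1 lattice points, so counting each shared vertex once the boundary has gcd(43,16) + gcd(26,74) + gcd(19,11) + gcd(25,15) + gcd(7,52) + gcd(20,2) = 1+2+1+5+1+2 = 12.
Pick's theorem gives I = A − B/2 + 1 = 3418 − 12/2 + 1 = 3413, so the closed region contains I + B = 3413 + 12 = 3425 lattice points.

3425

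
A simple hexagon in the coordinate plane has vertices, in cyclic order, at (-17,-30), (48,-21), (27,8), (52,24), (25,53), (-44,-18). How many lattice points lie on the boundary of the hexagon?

8

The number of boundary lattice points is Σ gcd(|Δx|,|Δy|) = gcd(65,9) + gcd(21,29) + gcd(25,16) + gcd(27,29) + gcd(69,71) + gcd(27,12) = 1+1+1+1+1+3 = 8.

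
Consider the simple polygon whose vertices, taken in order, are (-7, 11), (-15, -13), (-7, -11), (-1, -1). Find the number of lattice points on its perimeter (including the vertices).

Summing gcd(|Δx|,|Δy|) over the edges gives the boundary count: gcd(8,24) + gcd(8,2) + gcd(6,10) + gcd(6,12) = 8+2+2+6 = 18.

18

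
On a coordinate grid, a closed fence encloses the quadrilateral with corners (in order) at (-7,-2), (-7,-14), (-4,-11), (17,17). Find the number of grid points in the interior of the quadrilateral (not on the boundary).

The shoelace formula gives twice the area as |[(-7)·(-14) − (-7)·(-2)] + [(-7)·(-11) − (-4)·(-14)] + [(-4)·17 − 17·(-11)] + [17·(-2) − (-7)·17]| = 309, so the area is 154.5.
The number of boundary lattice points is Σ gcd(|Δx|,|Δy|) = gcd(0,12) + gcd(3,3) + gcd(21,28) + gcd(24,19) = 12+3+7+1 = 23.
Pick's theorem gives I = A − B/2 + 1 = 154.5 − 23/2 + 1 = 144.

144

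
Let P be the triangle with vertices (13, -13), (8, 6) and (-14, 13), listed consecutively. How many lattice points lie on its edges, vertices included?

3

The number of boundary lattice points is Σ gcd(|Δx|,|Δy|) = gcd(5,19) + gcd(22,7) + gcd(27,26) = 1+1+1 = 3.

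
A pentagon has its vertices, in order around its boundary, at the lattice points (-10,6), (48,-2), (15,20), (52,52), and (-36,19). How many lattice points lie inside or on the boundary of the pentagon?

The shoelace formula gives twice the area as |((-10)·(-2) − 48·6) + (48·20 − 15·(-2)) + (15·52 − 52·20) + (52·19 − (-36)·52) + ((-36)·6 − (-10)·19)| = 3296, so the area is 1648.
Summing gcd(|Δx|,|Δy|) over the edges gives the boundary count: gcd(58,8) + gcd(33,22) + gcd(37,32) + gcd(88,33) + gcd(26,13) = 2+11+1+11+13 = 38.
Pick's theorem gives I = A − B/2 + 1 = 1648 − 38/2 + 1 = 1630, so the closed region contains I + B = 1630 + 38 = 1668 lattice points.

1668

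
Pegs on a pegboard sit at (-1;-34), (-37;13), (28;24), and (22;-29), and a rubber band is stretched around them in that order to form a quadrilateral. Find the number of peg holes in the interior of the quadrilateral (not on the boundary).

2319

By the shoelace formula, twice the signed area is |((-1)·13 − (-37)·(-34)) + ((-37)·24 − 28·13) + (28·(-29) − 22·24) + (22·(-34) − (-1)·(-29))| = 4640, so the area is 2320.
The number of boundary lattice points is Σ gcd(|Δx|,|Δy|) = gcd(36,47) + gcd(65,11) + gcd(6,53) + gcd(23,5) = 1+1+1+1 = 4.
By Pick's theorem A = I + B/2 − 1, so I = 2320 − 4/2 + 1 = 2319.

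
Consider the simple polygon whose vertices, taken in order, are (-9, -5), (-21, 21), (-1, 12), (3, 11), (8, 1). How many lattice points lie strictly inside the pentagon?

340

By the shoelace formula, twice the signed area is |[(-9)·21 − (-21)·(-5)] + [(-21)·12 − (-1)·21] + [(-1)·11 − 3·12] + [3·1 − 8·11] + [8·(-5) − (-9)·1]| = 688, so the area is 344.
Along each edge there are gcd(|Δx|,|Δy|)+1 lattice points, so counting each shared vertex once the boundary has gcd(12,26) + gcd(20,9) + gcd(4,1) + gcd(5,10) + gcd(17,6) = 2+1+1+5+1 = 10.
By Pick's theorem A = I + B/2 − 1, so I = 344 − 10/2 + 1 = 340.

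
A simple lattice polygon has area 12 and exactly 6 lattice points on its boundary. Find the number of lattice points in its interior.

Pick's theorem A = I + B/2 − 1 rearranges to I = A − B/2 + 1 = 12 − 6/2 + 1 = 10.

10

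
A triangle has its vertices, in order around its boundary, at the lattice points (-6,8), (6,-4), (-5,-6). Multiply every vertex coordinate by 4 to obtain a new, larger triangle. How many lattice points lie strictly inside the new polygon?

The shoelace formula gives twice the area as |((-6)·(-4) − 6·8) + (6·(-6) − (-5)·(-4)) + ((-5)·8 − (-6)·(-6))| = 156, so the area is 78.
Summing gcd(|Δx|,|Δy|) over the edges gives the boundary count: gcd(12,12) + gcd(11,2) + gcd(1,14) = 12+1+1 = 14.
Scaling by 4 multiplies the area by 4² = 16 (so the new area is 1248) and multiplies the boundary lattice-point count by 4, giving 56.
By Pick's theorem, the interior count of the dilated polygon is 1248 − 56/2 + 1 = 1221.

1221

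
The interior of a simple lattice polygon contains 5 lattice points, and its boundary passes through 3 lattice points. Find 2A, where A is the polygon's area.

11

By Pick's theorem, A = I + B/2 − 1 = 5 + 3/2 − 1 = 11/2.
Hence 2A = 11.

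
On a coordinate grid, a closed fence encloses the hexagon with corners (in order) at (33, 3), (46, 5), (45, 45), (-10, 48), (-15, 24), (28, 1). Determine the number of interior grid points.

By the shoelace formula, twice the signed area is |(33·5 − 46·3) + (46·45 − 45·5) + (45·48 − (-10)·45) + ((-10)·24 − (-15)·48) + ((-15)·1 − 28·24) + (28·3 − 33·1)| = 4326, so the area is 2163.
Along each edge there are gcd(|Δx|,|Δy|)+1 lattice points, so counting each shared vertex once the boundary has gcd(13,2) + gcd(1,40) + gcd(55,3) + gcd(5,24) + gcd(43,23) + gcd(5,2) = 1+1+1+1+1+1 = 6.
Pick's theorem gives I = A − B/2 + 1 = 2163 − 6/2 + 1 = 2161.

2161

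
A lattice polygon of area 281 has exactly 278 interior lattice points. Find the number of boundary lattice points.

8

Pick's theorem gives A = I + B/2 − 1, so B = 2(A − I + 1) = 2(281 − 278 + 1) = 8.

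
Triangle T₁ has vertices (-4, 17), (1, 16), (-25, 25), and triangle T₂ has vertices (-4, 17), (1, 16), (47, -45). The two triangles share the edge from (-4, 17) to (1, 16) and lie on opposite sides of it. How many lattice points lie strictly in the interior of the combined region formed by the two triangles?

138

The union is the simple quadrilateral with vertices (-4, 17), (-25, 25), (1, 16), (47, -45) in order.
The shoelace formula gives twice the area as |[(-4)·25 − (-25)·17] + [(-25)·16 − 1·25] + [1·(-45) − 47·16] + [47·17 − (-4)·(-45)]| = 278, so the area is 139.
Summing gcd(|Δx|,|Δy|) over the edges gives the boundary count: gcd(21,8) + gcd(26,9) + gcd(46,61) + gcd(51,62) = 1+1+1+1 = 4.
By Pick's theorem I = A − B/2 + 1 = 139 − 4/2 + 1 = 138.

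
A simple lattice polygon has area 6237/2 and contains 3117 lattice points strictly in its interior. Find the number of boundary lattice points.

5

Pick's theorem gives A = I + B/2 − 1, so B = 2(A − I + 1) = 2(6237/2 − 3117 + 1) = 5.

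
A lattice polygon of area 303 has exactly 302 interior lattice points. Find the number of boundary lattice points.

Pick's theorem gives A = I + B/2 − 1, so B = 2(A − I + 1) = 2(303 − 302 + 1) = 4.

4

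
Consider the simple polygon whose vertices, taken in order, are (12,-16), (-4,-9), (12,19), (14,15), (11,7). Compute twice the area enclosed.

553

The shoelace formula gives twice the area as |(12·(-9) − (-4)·(-16)) + ((-4)·19 − 12·(-9)) + (12·15 − 14·19) + (14·7 − 11·15) + (11·(-16) − 12·7)| = 553, so the area is 553/2.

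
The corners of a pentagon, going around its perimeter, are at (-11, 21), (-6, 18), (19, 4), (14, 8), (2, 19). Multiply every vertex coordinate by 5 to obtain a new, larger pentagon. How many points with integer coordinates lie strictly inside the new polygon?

1976

The shoelace formula gives twice the area as |((-11)·18 − (-6)·21) + ((-6)·4 − 19·18) + (19·8 − 14·4) + (14·19 − 2·8) + (2·21 − (-11)·19)| = 159, so the area is 159/2.
Along each edge there are gcd(|Δx|,|Δy|)+1 lattice points, so counting each shared vertex once the boundary has gcd(5,3) + gcd(25,14) + gcd(5,4) + gcd(12,11) + gcd(13,2) = 1+1+1+1+1 = 5.
Scaling by 5 multiplies the area by 5² = 25 (so the new area is 1987.5) and multiplies the boundary lattice-point count by 5, giving 25.
By Pick's theorem, the interior count of the dilated polygon is 1987.5 − 25/2 + 1 = 1976.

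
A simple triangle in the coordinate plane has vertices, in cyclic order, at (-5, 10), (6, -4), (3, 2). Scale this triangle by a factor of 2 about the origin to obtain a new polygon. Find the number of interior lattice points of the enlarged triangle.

37

By the shoelace formula, twice the signed area is |((-5)·(-4) − 6·10) + (6·2 − 3·(-4)) + (3·10 − (-5)·2)| = 24, so the area is 12.
The number of boundary lattice points is Σ gcd(|Δx|,|Δy|) = gcd(11,14) + gcd(3,6) + gcd(8,8) = 1+3+8 = 12.
Scaling by 2 multiplies the area by 2² = 4 (so the new area is 48) and multiplies the boundary lattice-point count by 2, giving 24.
By Pick's theorem, the interior count of the dilated polygon is 48 − 24/2 + 1 = 37.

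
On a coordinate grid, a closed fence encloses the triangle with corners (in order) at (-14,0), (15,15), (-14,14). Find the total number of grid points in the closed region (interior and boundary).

By the shoelace formula, twice the signed area is |((-14)·15 − 15·0) + (15·14 − (-14)·15) + ((-14)·0 − (-14)·14)| = 406, so the area is 203.
The number of boundary lattice points is Σ gcd(|Δx|,|Δy|) = gcd(29,15) + gcd(29,1) + gcd(0,14) = 1+1+14 = 16.
Pick's theorem gives I = A − B/2 + 1 = 203 − 16/2 + 1 = 196, so the closed region contains I + B = 196 + 16 = 212 lattice points.

212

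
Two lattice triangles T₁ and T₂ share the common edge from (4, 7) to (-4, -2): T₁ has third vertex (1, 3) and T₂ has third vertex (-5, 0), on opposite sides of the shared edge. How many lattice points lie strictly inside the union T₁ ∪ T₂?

12

The union is the simple quadrilateral with vertices (4, 7), (1, 3), (-4, -2), (-5, 0) in order.
The shoelace formula gives twice the area as |[4·3 − 1·7] + [1·(-2) − (-4)·3] + [(-4)·0 − (-5)·(-2)] + [(-5)·7 − 4·0]| = 30, so the area is 15.
Along each edge there are gcd(|Δx|,|Δy|)+1 lattice points, so counting each shared vertex once the boundary has gcd(3,4) + gcd(5,5) + gcd(1,2) + gcd(9,7) = 1+5+1+1 = 8.
By Pick's theorem I = A − B/2 + 1 = 15 − 8/2 + 1 = 12.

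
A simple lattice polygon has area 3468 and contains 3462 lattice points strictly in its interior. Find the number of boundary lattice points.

14

Pick's theorem gives A = I + B/2 − 1, so B = 2(A − I + 1) = 2(3468 − 3462 + 1) = 14.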